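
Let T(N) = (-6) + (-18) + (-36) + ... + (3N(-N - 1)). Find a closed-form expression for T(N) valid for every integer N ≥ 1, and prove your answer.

T(N) = -N(N + 1)(N + 2)

We claim T(N) = -N(N + 1)(N + 2) for all N ≥ 1.
For the base case N = 1: T(1) = -6, and the closed form gives -6. They agree.
Suppose the result is true for N = i, so T(i) = i(-i^2 - 3i - 2).
Then T(i+1) = T(i) + (-3(i + 1)(i + 2)) = (i(-i^2 - 3i - 2)) + (-3(i + 1)(i + 2)).
Simplifying, T(i+1) = -(i + 1)(i + 2)(i + 3) = -(i+1)((i+1) + 1)((i+1) + 2),
which is the closed form with N = i+1.
By the principle of mathematical induction, the result holds for all N ≥ 1.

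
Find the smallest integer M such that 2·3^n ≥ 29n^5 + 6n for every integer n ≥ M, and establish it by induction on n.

At n = 14: 9565938 < 15596980, so the inequality fails and M ≥ 15. We prove 2·3^n ≥ 29n^5 + 6n for all n ≥ 15.
Base step (n = 15): 2·3^n = 28697814 and 29n^5 + 6n = 22021965, so 28697814 ≥ 22021965.
Suppose the result is true for n = r, so 2·3^r ≥ 29r^5 + 6r.
Then 2·3^(r + 1) = 3·(2·3^r) ≥ 3·(29r^5 + 6r).
Also, for r ≥ 15 we have 3·(29r^5 + 6r) ≥ 29(r+1)^5 + 6(r+1), since 3·(29r^5 + 6r) − (29(r+1)^5 + 6(r+1)) = 58r^5 - 145r^4 - 290r^3 - 290r^2 - 133r - 35, which is nonnegative for all r ≥ 15.
Combining, 2·3^(r + 1) ≥ 29(r+1)^5 + 6(r+1).
This completes the induction.
Hence the smallest such M is 15.

M = 15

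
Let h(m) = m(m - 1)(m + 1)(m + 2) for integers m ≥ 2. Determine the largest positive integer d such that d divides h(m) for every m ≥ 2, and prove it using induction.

d = 24

Computing the first values: h(2) = 24 and h(3) = 120; gcd(24, 120) = 24, so d ≤ 24.
We prove 24 | m(m - 1)(m + 1)(m + 2) for all m ≥ 2 by induction on m.
Base step (m = 2): h(2) = 24 = 24·(1), so 24 | h(2).
Inductive step: suppose the statement holds for some i ≥ 2, i.e. 24 | h(i). Then
h(i+1) − h(i) = i·(i+1)·(i+2)·(i+3) − (i-1)·i·(i+1)·(i+2) = i·(i+1)·(i+2)·[(i+3) − (i-1)] = 4·i·(i+1)·(i+2). The product of 3 consecutive integers is divisible by (3)! = 6, so h(i+1) − h(i) is divisible by 4·6 = 24. By the inductive hypothesis 24 | h(i), hence 24 | h(i+1).
By induction, the statement is established for all m ≥ 2.
Therefore the largest such d is 24.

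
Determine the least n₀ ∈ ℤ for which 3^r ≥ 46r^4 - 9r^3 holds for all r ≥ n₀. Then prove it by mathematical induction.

n₀ = 13

At r = 12: 531441 < 938304, so the inequality fails and n₀ ≥ 13. We prove 3^r ≥ 46r^4 - 9r^3 for all r ≥ 13.
Base case (r = 13): 3^r = 1594323 and 46r^4 - 9r^3 = 1294033, so 1594323 ≥ 1294033.
Suppose the result is true for r = j, so 3^j ≥ 46j^4 - 9j^3.
Then 3^(j + 1) = 3·(3^j) ≥ 3·(46j^4 - 9j^3).
Also, for j ≥ 13 we have 3·(46j^4 - 9j^3) ≥ 46(j+1)^4 - 9(j+1)^3, since 3·(46j^4 - 9j^3) − (46(j+1)^4 - 9(j+1)^3) = 92j^4 - 202j^3 - 249j^2 - 157j - 37, which is nonnegative for all j ≥ 13.
Combining, 3^(j + 1) ≥ 46(j+1)^4 - 9(j+1)^3.
Hence, by induction on r, the claim holds for every r ≥ 13.
Hence the smallest such n₀ is 13.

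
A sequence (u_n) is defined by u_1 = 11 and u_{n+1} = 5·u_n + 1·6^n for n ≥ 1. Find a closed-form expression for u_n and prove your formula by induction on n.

u_n = 5^n + 6^n

Computing the first terms: u_1 = 11, u_2 = 61, u_3 = 341. This suggests u_n = 5^n + 6^n.
Base step (n = 1): the formula gives 11 = 11 = u_1.
Suppose the result is true for n = m, so u_m = 5^m + 6^m.
Then u_{m+1} = 5·u_m + 1·6^m = 5·(5^m + 6^m) + 1·6^m = 5^(m + 1) + 6^(m + 1),
which is the claimed formula at n = m+1.
Hence, by induction on n, the claim holds for every n ≥ 1.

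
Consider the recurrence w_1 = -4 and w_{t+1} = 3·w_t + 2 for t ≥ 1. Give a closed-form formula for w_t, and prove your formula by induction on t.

Computing the first terms: w_1 = -4, w_2 = -10, w_3 = -28. This suggests w_t = -3^t - 1.
When t = 1: the formula gives -4 = -4 = w_1.
Inductive step: suppose the statement holds for some i ≥ 1, so w_i = -3^i - 1.
Then w_{i+1} = 3·w_i + 2 = 3·(-3^i - 1) + 2 = -3^(i + 1) - 1,
which is the claimed formula at t = i+1.
Hence, by induction on t, the claim holds for every t ≥ 1.

w_t = -3^t - 1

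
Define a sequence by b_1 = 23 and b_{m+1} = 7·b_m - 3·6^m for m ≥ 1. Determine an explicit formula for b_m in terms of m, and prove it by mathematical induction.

b_m = 3·6^m + 5·7^(m - 1)

Computing the first terms: b_1 = 23, b_2 = 143, b_3 = 893. This suggests b_m = 3·6^m + 5·7^(m - 1).
When m = 1: the formula gives 23 = 23 = b_1.
Inductive step: suppose the statement holds for some i ≥ 1, so b_i = 3·6^i + 5·7^(i - 1).
Then b_{i+1} = 7·b_i - 3·6^i = 7·(3·6^i + 5·7^(i - 1)) - 3·6^i = 3·6^(i + 1) + 5·7^i = 3·6^(i+1) + 5·7^((i+1) - 1),
which is the claimed formula at m = i+1.
By induction, the statement is established for all m ≥ 1.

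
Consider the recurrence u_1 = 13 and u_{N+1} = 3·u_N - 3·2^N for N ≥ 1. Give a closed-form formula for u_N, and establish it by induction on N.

u_N = 3·2^N + 7·3^(N - 1)

Computing the first terms: u_1 = 13, u_2 = 33, u_3 = 87. This suggests u_N = 3·2^N + 7·3^(N - 1).
When N = 1: the formula gives 13 = 13 = u_1.
For the inductive step, assume it holds for an arbitrary i ≥ 1, so u_i = 3·2^i + 7·3^(i - 1).
Then u_{i+1} = 3·u_i - 3·2^i = 3·(3·2^i + 7·3^(i - 1)) - 3·2^i = 3·2^(i + 1) + 7·3^i = 3·2^(i+1) + 7·3^((i+1) - 1),
which is the claimed formula at N = i+1.
Hence, by induction on N, the claim holds for every N ≥ 1.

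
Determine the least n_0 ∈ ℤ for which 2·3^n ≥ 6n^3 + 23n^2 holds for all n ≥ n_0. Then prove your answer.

At n = 6: 1458 < 2124, so the inequality fails and n_0 ≥ 7. We prove 2·3^n ≥ 6n^3 + 23n^2 for all n ≥ 7.
Base case (n = 7): 2·3^n = 4374 and 6n^3 + 23n^2 = 3185, so 4374 ≥ 3185.
For the inductive step, assume it holds for an arbitrary i ≥ 7, so 2·3^i ≥ 6i^3 + 23i^2.
Then 2·3^(i + 1) = 3·(2·3^i) ≥ 3·(6i^3 + 23i^2).
Also, for i ≥ 7 we have 3·(6i^3 + 23i^2) ≥ 6(i+1)^3 + 23(i+1)^2, since 3·(6i^3 + 23i^2) − (6(i+1)^3 + 23(i+1)^2) = 12i^3 + 28i^2 - 64i - 29, which is nonnegative for all i ≥ 7.
Combining, 2·3^(i + 1) ≥ 6(i+1)^3 + 23(i+1)^2.
Hence, by induction on n, the claim holds for every n ≥ 7.
Hence the smallest such n_0 is 7.

n_0 = 7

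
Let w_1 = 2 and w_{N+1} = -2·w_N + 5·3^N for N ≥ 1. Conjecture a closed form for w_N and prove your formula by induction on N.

w_N = -(-2)^(N - 1) + 3^N

Computing the first terms: w_1 = 2, w_2 = 11, w_3 = 23. This suggests w_N = -(-2)^(N - 1) + 3^N.
Base case (N = 1): the formula gives 2 = 2 = w_1.
For the inductive step, assume it holds for an arbitrary j ≥ 1, so w_j = -(-2)^(j - 1) + 3^j.
Then w_{j+1} = -2·w_j + 5·3^j = -2·(-(-2)^(j - 1) + 3^j) + 5·3^j = -(-2)^j + 3^(j + 1) = -(-2)^((j+1) - 1) + 3^(j+1),
which is the claimed formula at N = j+1.
By induction, the statement is established for all N ≥ 1.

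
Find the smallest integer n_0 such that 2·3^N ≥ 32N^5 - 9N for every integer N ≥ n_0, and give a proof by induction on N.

n_0 = 15

At N = 14: 9565938 < 17210242, so the inequality fails and n_0 ≥ 15. We prove 2·3^N ≥ 32N^5 - 9N for all N ≥ 15.
Base step (N = 15): 2·3^N = 28697814 and 32N^5 - 9N = 24299865, so 28697814 ≥ 24299865.
For the inductive step, assume it holds for an arbitrary j ≥ 15, so 2·3^j ≥ 32j^5 - 9j.
Then 2·3^(j + 1) = 3·(2·3^j) ≥ 3·(32j^5 - 9j).
Also, for j ≥ 15 we have 3·(32j^5 - 9j) ≥ 32(j+1)^5 - 9(j+1), since 3·(32j^5 - 9j) − (32(j+1)^5 - 9(j+1)) = 64j^5 - 160j^4 - 320j^3 - 320j^2 - 178j - 23, which is nonnegative for all j ≥ 15.
Combining, 2·3^(j + 1) ≥ 32(j+1)^5 - 9(j+1).
This completes the induction.
Hence the smallest such n_0 is 15.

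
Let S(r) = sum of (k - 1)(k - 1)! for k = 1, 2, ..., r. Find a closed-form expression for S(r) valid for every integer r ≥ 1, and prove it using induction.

We claim S(r) = r! - 1 for all r ≥ 1.
When r = 1: S(1) = 0, and the closed form gives 0. They agree.
Inductive step: suppose the statement holds for some k ≥ 1, so S(k) = k! - 1.
Then S(k+1) = S(k) + (k·k!) = (k! - 1) + (k·k!).
Simplifying, S(k+1) = (k+1)! - 1,
which is the closed form with r = k+1.
By induction, the statement is established for all r ≥ 1.

S(r) = r! - 1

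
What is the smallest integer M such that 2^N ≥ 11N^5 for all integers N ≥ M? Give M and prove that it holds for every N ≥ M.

M = 28

At N = 27: 134217728 < 157837977, so the inequality fails and M ≥ 28. We prove 2^N ≥ 11N^5 for all N ≥ 28.
Base case (N = 28): 2^N = 268435456 and 11N^5 = 189314048, so 268435456 ≥ 189314048.
Suppose the result is true for N = r, so 2^r ≥ 11r^5.
Then 2^(r + 1) = 2·(2^r) ≥ 2·(11r^5).
Also, for r ≥ 28 we have 2·(11r^5) ≥ 11(r+1)^5, since 2 ≥ (1 + 1/r)^5 for all r ≥ 28.
Combining, 2^(r + 1) ≥ 11(r+1)^5.
This completes the induction.
Hence the smallest such M is 28.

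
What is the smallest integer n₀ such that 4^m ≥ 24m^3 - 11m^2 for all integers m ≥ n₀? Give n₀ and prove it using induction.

n₀ = 7

At m = 6: 4096 < 4788, so the inequality fails and n₀ ≥ 7. We prove 4^m ≥ 24m^3 - 11m^2 for all m ≥ 7.
Base case (m = 7): 4^m = 16384 and 24m^3 - 11m^2 = 7693, so 16384 ≥ 7693.
Inductive step: assume the claim holds for m = p, so 4^p ≥ 24p^3 - 11p^2.
Then 4^(p + 1) = 4·(4^p) ≥ 4·(24p^3 - 11p^2).
Also, for p ≥ 7 we have 4·(24p^3 - 11p^2) ≥ 24(p+1)^3 - 11(p+1)^2, since 4·(24p^3 - 11p^2) − (24(p+1)^3 - 11(p+1)^2) = 72p^3 - 105p^2 - 50p - 13, which is nonnegative for all p ≥ 7.
Combining, 4^(p + 1) ≥ 24(p+1)^3 - 11(p+1)^2.
By induction, the statement is established for all m ≥ 7.
Hence the smallest such n₀ is 7.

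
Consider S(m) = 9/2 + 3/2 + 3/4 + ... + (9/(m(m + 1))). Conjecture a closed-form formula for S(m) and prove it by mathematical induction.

S(m) = 9m/(m + 1)

We claim S(m) = 9m/(m + 1) for all m ≥ 1.
For the base case m = 1: S(1) = 9/2, and the closed form gives 9/2. They agree.
Inductive step: suppose the statement holds for some k ≥ 1, so S(k) = 9k/(k + 1).
Then S(k+1) = S(k) + (9/((k + 1)(k + 2))) = (9k/(k + 1)) + (9/((k + 1)(k + 2))).
Simplifying, S(k+1) = 9(k + 1)/(k + 2) = 9(k+1)/((k+1) + 1),
which is the closed form with m = k+1.
This completes the induction.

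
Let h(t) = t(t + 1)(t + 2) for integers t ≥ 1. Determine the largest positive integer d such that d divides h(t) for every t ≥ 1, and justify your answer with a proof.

Computing the first values: h(1) = 6 and h(2) = 24; gcd(6, 24) = 6, so d ≤ 6.
We prove 6 | t(t + 1)(t + 2) for all t ≥ 1 by induction on t.
Base step (t = 1): h(1) = 6 = 6·(1), so 6 | h(1).
For the inductive step, assume it holds for an arbitrary k ≥ 1, i.e. 6 | h(k). Then
h(k+1) − h(k) = (k+1)·(k+2)·(k+3) − k·(k+1)·(k+2) = (k+1)·(k+2)·[(k+3) − k] = 3·(k+1)·(k+2). The product of 2 consecutive integers is divisible by (2)! = 2, so h(k+1) − h(k) is divisible by 3·2 = 6. By the inductive hypothesis 6 | h(k), hence 6 | h(k+1).
By the principle of mathematical induction, the result holds for all t ≥ 1.
Therefore the largest such d is 6.

d = 6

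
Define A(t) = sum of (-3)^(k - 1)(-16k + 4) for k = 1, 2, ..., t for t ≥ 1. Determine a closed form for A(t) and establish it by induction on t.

A(t) = 4(-3)^t·t

We claim A(t) = 4(-3)^t·t for all t ≥ 1.
Base step (t = 1): A(1) = -12, and the closed form gives -12. They agree.
Inductive step: suppose the statement holds for some k ≥ 1, so A(k) = 4(-3)^k·k.
Then A(k+1) = A(k) + ((-3)^k(-16k - 12)) = (4(-3)^k·k) + ((-3)^k(-16k - 12)).
Simplifying, A(k+1) = (-3)^(k + 1)(4k + 4) = 4(-3)^(k+1)·(k+1),
which is the closed form with t = k+1.
This completes the induction.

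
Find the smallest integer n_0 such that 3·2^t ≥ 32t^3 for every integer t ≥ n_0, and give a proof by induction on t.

n_0 = 16

At t = 15: 98304 < 108000, so the inequality fails and n_0 ≥ 16. We prove 3·2^t ≥ 32t^3 for all t ≥ 16.
When t = 16: 3·2^t = 196608 and 32t^3 = 131072, so 196608 ≥ 131072.
Suppose the result is true for t = i, so 3·2^i ≥ 32i^3.
Then 3·2^(i + 1) = 2·(3·2^i) ≥ 2·(32i^3).
Also, for i ≥ 16 we have 2·(32i^3) ≥ 32(i+1)^3, since 2 ≥ (1 + 1/i)^3 for all i ≥ 16.
Combining, 3·2^(i + 1) ≥ 32(i+1)^3.
By the principle of mathematical induction, the result holds for all t ≥ 16.
Hence the smallest such n_0 is 16.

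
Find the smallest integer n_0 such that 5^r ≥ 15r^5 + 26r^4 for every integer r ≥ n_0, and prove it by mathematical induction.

n_0 = 9

At r = 8: 390625 < 598016, so the inequality fails and n_0 ≥ 9. We prove 5^r ≥ 15r^5 + 26r^4 for all r ≥ 9.
When r = 9: 5^r = 1953125 and 15r^5 + 26r^4 = 1056321, so 1953125 ≥ 1056321.
Inductive step: suppose the statement holds for some m ≥ 9, so 5^m ≥ 15m^5 + 26m^4.
Then 5^(m + 1) = 5·(5^m) ≥ 5·(15m^5 + 26m^4).
Also, for m ≥ 9 we have 5·(15m^5 + 26m^4) ≥ 15(m+1)^5 + 26(m+1)^4, since 5·(15m^5 + 26m^4) − (15(m+1)^5 + 26(m+1)^4) = 60m^5 + 29m^4 - 254m^3 - 306m^2 - 179m - 41, which is nonnegative for all m ≥ 9.
Combining, 5^(m + 1) ≥ 15(m+1)^5 + 26(m+1)^4.
By the principle of mathematical induction, the result holds for all r ≥ 9.
Hence the smallest such n_0 is 9.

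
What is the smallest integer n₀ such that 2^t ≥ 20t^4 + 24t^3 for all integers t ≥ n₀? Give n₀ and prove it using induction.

At t = 22: 4194304 < 4940672, so the inequality fails and n₀ ≥ 23. We prove 2^t ≥ 20t^4 + 24t^3 for all t ≥ 23.
When t = 23: 2^t = 8388608 and 20t^4 + 24t^3 = 5888828, so 8388608 ≥ 5888828.
Inductive step: assume the claim holds for t = k, so 2^k ≥ 20k^4 + 24k^3.
Then 2^(k + 1) = 2·(2^k) ≥ 2·(20k^4 + 24k^3).
Also, for k ≥ 23 we have 2·(20k^4 + 24k^3) ≥ 20(k+1)^4 + 24(k+1)^3, since 2·(20k^4 + 24k^3) − (20(k+1)^4 + 24(k+1)^3) = 20k^4 - 56k^3 - 192k^2 - 152k - 44, which is nonnegative for all k ≥ 23.
Combining, 2^(k + 1) ≥ 20(k+1)^4 + 24(k+1)^3.
By the principle of mathematical induction, the result holds for all t ≥ 23.
Hence the smallest such n₀ is 23.

n₀ = 23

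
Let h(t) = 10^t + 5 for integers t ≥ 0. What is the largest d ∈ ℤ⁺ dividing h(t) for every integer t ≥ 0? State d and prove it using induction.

d = 3

Computing the first values: h(0) = 6 and h(1) = 15; gcd(6, 15) = 3, so d ≤ 3.
We prove 3 | 10^t + 5 for all t ≥ 0 by induction on t.
Base step (t = 0): h(0) = 6 = 3·(2), so 3 | h(0).
Inductive step: suppose the statement holds for some k ≥ 0, i.e. 3 | h(k). Then
h(k+1) = 10^(k+1) + 5 = 10·(10^k + 5) - 45 = 10·h(k) - 45. The first term is divisible by 3 by the inductive hypothesis, and -45 is divisible by 3. Hence 3 | h(k+1).
By induction, the statement is established for all t ≥ 0.
Therefore the largest such d is 3.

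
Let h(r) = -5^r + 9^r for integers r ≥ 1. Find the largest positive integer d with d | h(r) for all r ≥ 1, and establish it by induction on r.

d = 4

Computing the first values: h(1) = 4 and h(2) = 56; gcd(4, 56) = 4, so d ≤ 4.
We prove 4 | -5^r + 9^r for all r ≥ 1 by induction on r.
Base case (r = 1): h(1) = 4 = 4·(1), so 4 | h(1).
Inductive step: suppose the statement holds for some m ≥ 1, i.e. 4 | h(m). Then
9^{m+1} − 5^{m+1} = 9·9^m − 5·5^m = 9·(9^m − 5^m) + (4)·5^m. The first term is divisible by 4 by the inductive hypothesis, and the second term (4)·5^m is divisible by 4 since 4 | 4. Hence 4 | h(m+1).
By the principle of mathematical induction, the result holds for all r ≥ 1.
Therefore the largest such d is 4.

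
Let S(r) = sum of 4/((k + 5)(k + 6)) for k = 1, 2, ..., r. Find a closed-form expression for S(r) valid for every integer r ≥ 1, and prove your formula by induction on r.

We claim S(r) = 2r/(3(r + 6)) for all r ≥ 1.
For the base case r = 1: S(1) = 2/21, and the closed form gives 2/21. They agree.
Inductive step: assume the claim holds for r = k, so S(k) = 2k/(3(k + 6)).
Then S(k+1) = S(k) + (4/((k + 6)(k + 7))) = (2k/(3(k + 6))) + (4/((k + 6)(k + 7))).
Simplifying, S(k+1) = 2(k + 1)/(3(k + 7)) = 2(k+1)/(3((k+1) + 6)),
which is the closed form with r = k+1.
This completes the induction.

S(r) = 2r/(3(r + 6))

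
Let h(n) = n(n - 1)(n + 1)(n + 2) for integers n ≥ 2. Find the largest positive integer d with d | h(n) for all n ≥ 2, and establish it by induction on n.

Computing the first values: h(2) = 24 and h(3) = 120; gcd(24, 120) = 24, so d ≤ 24.
We prove 24 | n(n - 1)(n + 1)(n + 2) for all n ≥ 2 by induction on n.
For the base case n = 2: h(2) = 24 = 24·(1), so 24 | h(2).
Inductive step: assume the claim holds for n = p, i.e. 24 | h(p). Then
h(p+1) − h(p) = p·(p+1)·(p+2)·(p+3) − (p-1)·p·(p+1)·(p+2) = p·(p+1)·(p+2)·[(p+3) − (p-1)] = 4·p·(p+1)·(p+2). The product of 3 consecutive integers is divisible by (3)! = 6, so h(p+1) − h(p) is divisible by 4·6 = 24. By the inductive hypothesis 24 | h(p), hence 24 | h(p+1).
By induction, the statement is established for all n ≥ 2.
Therefore the largest such d is 24.

d = 24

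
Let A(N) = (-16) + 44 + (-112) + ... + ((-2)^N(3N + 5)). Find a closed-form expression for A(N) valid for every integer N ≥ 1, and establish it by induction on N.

A(N) = 2(-2)^N(N + 2) - 4

We claim A(N) = 2(-2)^N(N + 2) - 4 for all N ≥ 1.
Base case (N = 1): A(1) = -16, and the closed form gives -16. They agree.
For the inductive step, assume it holds for an arbitrary j ≥ 1, so A(j) = 2(-2)^j(j + 2) - 4.
Then A(j+1) = A(j) + ((-2)^(j + 1)(3j + 8)) = (2(-2)^j(j + 2) - 4) + ((-2)^(j + 1)(3j + 8)).
Simplifying, A(j+1) = -4(-2)^j·j - 12(-2)^j - 4 = 2(-2)^(j+1)((j+1) + 2) - 4,
which is the closed form with N = j+1.
By induction, the statement is established for all N ≥ 1.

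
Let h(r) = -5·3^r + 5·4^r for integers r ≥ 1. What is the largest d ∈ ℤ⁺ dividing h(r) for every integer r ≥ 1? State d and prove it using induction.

Computing the first values: h(1) = 5 and h(2) = 35; gcd(5, 35) = 5, so d ≤ 5.
We prove 5 | -5·3^r + 5·4^r for all r ≥ 1 by induction on r.
Base step (r = 1): h(1) = 5 = 5·(1), so 5 | h(1).
For the inductive step, assume it holds for an arbitrary m ≥ 1, i.e. 5 | h(m). Then
h(m+1) − 4·h(m) = (-5·3^(m+1) + 5·4^(m+1)) − 4·(-5·3^m + 5·4^m) = (-5)·3^m·(3 − 4) = (5)·3^m. Since 5 | h(m) by the inductive hypothesis, 5 | 4·h(m); and 5 | 5 since 5 = 5·1. Therefore 5 | h(m+1).
This completes the induction.
Therefore the largest such d is 5.

d = 5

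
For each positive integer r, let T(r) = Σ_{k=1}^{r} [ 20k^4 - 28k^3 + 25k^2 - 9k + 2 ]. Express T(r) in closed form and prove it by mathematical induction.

T(r) = r(4r^4 + 3r^3 + r^2 + r + 1)

We claim T(r) = r(4r^4 + 3r^3 + r^2 + r + 1) for all r ≥ 1.
For the base case r = 1: T(1) = 10, and the closed form gives 10. They agree.
Inductive step: suppose the statement holds for some k ≥ 1, so T(k) = k(4k^4 + 3k^3 + k^2 + k + 1).
Then T(k+1) = T(k) + (20k^4 + 52k^3 + 61k^2 + 37k + 10) = (k(4k^4 + 3k^3 + k^2 + k + 1)) + (20k^4 + 52k^3 + 61k^2 + 37k + 10).
Simplifying, T(k+1) = (k + 1)(4k^4 + 19k^3 + 34k^2 + 28k + 10) = (k+1)(4(k+1)^4 + 3(k+1)^3 + (k+1)^2 + (k+1) + 1),
which is the closed form with r = k+1.
Hence, by induction on r, the claim holds for every r ≥ 1.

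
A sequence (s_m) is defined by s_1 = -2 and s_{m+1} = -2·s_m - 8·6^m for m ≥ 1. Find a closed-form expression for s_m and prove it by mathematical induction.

s_m = (-2)^(m + 1) - 6^m

Computing the first terms: s_1 = -2, s_2 = -44, s_3 = -200. This suggests s_m = (-2)^(m + 1) - 6^m.
For the base case m = 1: the formula gives -2 = -2 = s_1.
Inductive step: assume the claim holds for m = i, so s_i = (-2)^(i + 1) - 6^i.
Then s_{i+1} = -2·s_i - 8·6^i = -2·((-2)^(i + 1) - 6^i) - 8·6^i = (-2)^(i + 2) - 6^(i + 1) = (-2)^((i+1) + 1) - 6^(i+1),
which is the claimed formula at m = i+1.
By the principle of mathematical induction, the result holds for all m ≥ 1.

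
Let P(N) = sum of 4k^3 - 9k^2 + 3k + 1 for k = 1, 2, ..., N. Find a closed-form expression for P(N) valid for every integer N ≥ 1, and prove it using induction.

P(N) = N(N^3 - N^2 - 2N + 1)

We claim P(N) = N(N^3 - N^2 - 2N + 1) for all N ≥ 1.
When N = 1: P(1) = -1, and the closed form gives -1. They agree.
Inductive step: suppose the statement holds for some k ≥ 1, so P(k) = k(k^3 - k^2 - 2k + 1).
Then P(k+1) = P(k) + (4k^3 + 3k^2 - 3k - 1) = (k(k^3 - k^2 - 2k + 1)) + (4k^3 + 3k^2 - 3k - 1).
Simplifying, P(k+1) = (k + 1)(k^3 + 2k^2 - k - 1) = (k+1)((k+1)^3 - (k+1)^2 - 2(k+1) + 1),
which is the closed form with N = k+1.
This completes the induction.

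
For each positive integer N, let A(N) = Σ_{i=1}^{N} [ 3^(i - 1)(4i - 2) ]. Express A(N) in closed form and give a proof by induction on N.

We claim A(N) = 2·3^N(N - 1) + 2 for all N ≥ 1.
Base case (N = 1): A(1) = 2, and the closed form gives 2. They agree.
For the inductive step, assume it holds for an arbitrary i ≥ 1, so A(i) = 2·3^i(i - 1) + 2.
Then A(i+1) = A(i) + (3^i(4i + 2)) = (2·3^i(i - 1) + 2) + (3^i(4i + 2)).
Simplifying, A(i+1) = 6·3^i·i + 2 = 2·3^(i+1)((i+1) - 1) + 2,
which is the closed form with N = i+1.
By the principle of mathematical induction, the result holds for all N ≥ 1.

A(N) = 2·3^N(N - 1) + 2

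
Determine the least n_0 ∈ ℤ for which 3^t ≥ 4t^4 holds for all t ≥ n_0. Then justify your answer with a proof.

At t = 9: 19683 < 26244, so the inequality fails and n_0 ≥ 10. We prove 3^t ≥ 4t^4 for all t ≥ 10.
Base step (t = 10): 3^t = 59049 and 4t^4 = 40000, so 59049 ≥ 40000.
Suppose the result is true for t = r, so 3^r ≥ 4r^4.
Then 3^(r + 1) = 3·(3^r) ≥ 3·(4r^4).
Also, for r ≥ 10 we have 3·(4r^4) ≥ 4(r+1)^4, since 3 ≥ (1 + 1/r)^4 for all r ≥ 10.
Combining, 3^(r + 1) ≥ 4(r+1)^4.
By induction, the statement is established for all t ≥ 10.
Hence the smallest such n_0 is 10.

n_0 = 10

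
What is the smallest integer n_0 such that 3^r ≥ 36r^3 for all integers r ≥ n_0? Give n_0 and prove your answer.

At r = 9: 19683 < 26244, so the inequality fails and n_0 ≥ 10. We prove 3^r ≥ 36r^3 for all r ≥ 10.
Base step (r = 10): 3^r = 59049 and 36r^3 = 36000, so 59049 ≥ 36000.
For the inductive step, assume it holds for an arbitrary i ≥ 10, so 3^i ≥ 36i^3.
Then 3^(i + 1) = 3·(3^i) ≥ 3·(36i^3).
Also, for i ≥ 10 we have 3·(36i^3) ≥ 36(i+1)^3, since 3 ≥ (1 + 1/i)^3 for all i ≥ 10.
Combining, 3^(i + 1) ≥ 36(i+1)^3.
Hence, by induction on r, the claim holds for every r ≥ 10.
Hence the smallest such n_0 is 10.

n_0 = 10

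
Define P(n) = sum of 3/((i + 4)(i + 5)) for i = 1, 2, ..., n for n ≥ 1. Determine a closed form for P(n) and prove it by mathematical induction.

P(n) = 3n/(5(n + 5))

We claim P(n) = 3n/(5(n + 5)) for all n ≥ 1.
Base case (n = 1): P(1) = 1/10, and the closed form gives 1/10. They agree.
For the inductive step, assume it holds for an arbitrary i ≥ 1, so P(i) = 3i/(5(i + 5)).
Then P(i+1) = P(i) + (3/((i + 5)(i + 6))) = (3i/(5(i + 5))) + (3/((i + 5)(i + 6))).
Simplifying, P(i+1) = 3(i + 1)/(5(i + 6)) = 3(i+1)/(5((i+1) + 5)),
which is the closed form with n = i+1.
Hence, by induction on n, the claim holds for every n ≥ 1.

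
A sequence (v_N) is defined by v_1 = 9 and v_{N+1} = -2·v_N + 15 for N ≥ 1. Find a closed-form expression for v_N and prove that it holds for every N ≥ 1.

v_N = (-2)^(N + 1) + 5

Computing the first terms: v_1 = 9, v_2 = -3, v_3 = 21. This suggests v_N = (-2)^(N + 1) + 5.
When N = 1: the formula gives 9 = 9 = v_1.
Inductive step: suppose the statement holds for some k ≥ 1, so v_k = (-2)^(k + 1) + 5.
Then v_{k+1} = -2·v_k + 15 = -2·((-2)^(k + 1) + 5) + 15 = (-2)^(k + 2) + 5 = (-2)^((k+1) + 1) + 5,
which is the claimed formula at N = k+1.
By induction, the statement is established for all N ≥ 1.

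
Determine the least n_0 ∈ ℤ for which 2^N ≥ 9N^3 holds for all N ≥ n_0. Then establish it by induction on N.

At N = 14: 16384 < 24696, so the inequality fails and n_0 ≥ 15. We prove 2^N ≥ 9N^3 for all N ≥ 15.
When N = 15: 2^N = 32768 and 9N^3 = 30375, so 32768 ≥ 30375.
Inductive step: suppose the statement holds for some i ≥ 15, so 2^i ≥ 9i^3.
Then 2^(i + 1) = 2·(2^i) ≥ 2·(9i^3).
Also, for i ≥ 15 we have 2·(9i^3) ≥ 9(i+1)^3, since 2 ≥ (1 + 1/i)^3 for all i ≥ 15.
Combining, 2^(i + 1) ≥ 9(i+1)^3.
By induction, the statement is established for all N ≥ 15.
Hence the smallest such n_0 is 15.

n_0 = 15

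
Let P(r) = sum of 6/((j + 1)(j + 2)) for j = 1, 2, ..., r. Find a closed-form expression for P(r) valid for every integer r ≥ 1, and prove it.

We claim P(r) = 3r/(r + 2) for all r ≥ 1.
Base step (r = 1): P(1) = 1, and the closed form gives 1. They agree.
Suppose the result is true for r = j, so P(j) = 3j/(j + 2).
Then P(j+1) = P(j) + (6/((j + 2)(j + 3))) = (3j/(j + 2)) + (6/((j + 2)(j + 3))).
Simplifying, P(j+1) = 3(j + 1)/(j + 3) = 3(j+1)/((j+1) + 2),
which is the closed form with r = j+1.
This completes the induction.

P(r) = 3r/(r + 2)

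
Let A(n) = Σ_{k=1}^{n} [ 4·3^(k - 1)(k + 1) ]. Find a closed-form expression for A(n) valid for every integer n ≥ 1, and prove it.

A(n) = 3^n(2n + 1) - 1

We claim A(n) = 3^n(2n + 1) - 1 for all n ≥ 1.
When n = 1: A(1) = 8, and the closed form gives 8. They agree.
Inductive step: assume the claim holds for n = k, so A(k) = 3^k(2k + 1) - 1.
Then A(k+1) = A(k) + (4·3^k(k + 2)) = (3^k(2k + 1) - 1) + (4·3^k(k + 2)).
Simplifying, A(k+1) = 6·3^k·k + 9·3^k - 1 = 3^(k+1)(2(k+1) + 1) - 1,
which is the closed form with n = k+1.
By the principle of mathematical induction, the result holds for all n ≥ 1.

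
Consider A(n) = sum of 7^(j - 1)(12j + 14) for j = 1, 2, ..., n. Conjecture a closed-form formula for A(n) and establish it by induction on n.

A(n) = 2·7^n(n + 1) - 2

We claim A(n) = 2·7^n(n + 1) - 2 for all n ≥ 1.
Base step (n = 1): A(1) = 26, and the closed form gives 26. They agree.
For the inductive step, assume it holds for an arbitrary j ≥ 1, so A(j) = 2·7^j(j + 1) - 2.
Then A(j+1) = A(j) + (7^j(12j + 26)) = (2·7^j(j + 1) - 2) + (7^j(12j + 26)).
Simplifying, A(j+1) = 14·7^j·j + 28·7^j - 2 = 2·7^(j+1)((j+1) + 1) - 2,
which is the closed form with n = j+1.
This completes the induction.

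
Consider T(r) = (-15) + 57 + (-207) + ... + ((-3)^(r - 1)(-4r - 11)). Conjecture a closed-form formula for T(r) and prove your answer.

We claim T(r) = (-3)^r(r + 3) - 3 for all r ≥ 1.
Base step (r = 1): T(1) = -15, and the closed form gives -15. They agree.
For the inductive step, assume it holds for an arbitrary j ≥ 1, so T(j) = (-3)^j(j + 3) - 3.
Then T(j+1) = T(j) + ((-3)^j(-4j - 15)) = ((-3)^j(j + 3) - 3) + ((-3)^j(-4j - 15)).
Simplifying, T(j+1) = -3(-3)^j·j - 12(-3)^j - 3 = (-3)^(j+1)((j+1) + 3) - 3,
which is the closed form with r = j+1.
Hence, by induction on r, the claim holds for every r ≥ 1.

T(r) = (-3)^r(r + 3) - 3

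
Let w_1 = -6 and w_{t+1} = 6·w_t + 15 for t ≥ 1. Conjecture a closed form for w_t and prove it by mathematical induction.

w_t = -3·6^(t - 1) - 3

Computing the first terms: w_1 = -6, w_2 = -21, w_3 = -111. This suggests w_t = -3·6^(t - 1) - 3.
When t = 1: the formula gives -6 = -6 = w_1.
Suppose the result is true for t = p, so w_p = -3·6^(p - 1) - 3.
Then w_{p+1} = 6·w_p + 15 = 6·(-3·6^(p - 1) - 3) + 15 = -3·6^p - 3 = -3·6^((p+1) - 1) - 3,
which is the claimed formula at t = p+1.
This completes the induction.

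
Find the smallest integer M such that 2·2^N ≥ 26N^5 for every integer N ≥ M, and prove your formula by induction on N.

At N = 27: 268435456 < 373071582, so the inequality fails and M ≥ 28. We prove 2·2^N ≥ 26N^5 for all N ≥ 28.
When N = 28: 2·2^N = 536870912 and 26N^5 = 447469568, so 536870912 ≥ 447469568.
For the inductive step, assume it holds for an arbitrary p ≥ 28, so 2·2^p ≥ 26p^5.
Then 2·2^(p + 1) = 2·(2·2^p) ≥ 2·(26p^5).
Also, for p ≥ 28 we have 2·(26p^5) ≥ 26(p+1)^5, since 2 ≥ (1 + 1/p)^5 for all p ≥ 28.
Combining, 2·2^(p + 1) ≥ 26(p+1)^5.
This completes the induction.
Hence the smallest such M is 28.

M = 28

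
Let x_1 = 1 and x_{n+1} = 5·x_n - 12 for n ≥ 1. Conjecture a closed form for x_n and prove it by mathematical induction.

Computing the first terms: x_1 = 1, x_2 = -7, x_3 = -47. This suggests x_n = -2·5^(n - 1) + 3.
When n = 1: the formula gives 1 = 1 = x_1.
Suppose the result is true for n = r, so x_r = -2·5^(r - 1) + 3.
Then x_{r+1} = 5·x_r - 12 = 5·(-2·5^(r - 1) + 3) - 12 = -2·5^r + 3 = -2·5^((r+1) - 1) + 3,
which is the claimed formula at n = r+1.
By the principle of mathematical induction, the result holds for all n ≥ 1.

x_n = -2·5^(n - 1) + 3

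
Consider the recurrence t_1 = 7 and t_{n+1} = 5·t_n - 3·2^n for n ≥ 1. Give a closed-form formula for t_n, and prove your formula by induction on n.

t_n = 2^n + 5^n

Computing the first terms: t_1 = 7, t_2 = 29, t_3 = 133. This suggests t_n = 2^n + 5^n.
Base case (n = 1): the formula gives 7 = 7 = t_1.
For the inductive step, assume it holds for an arbitrary k ≥ 1, so t_k = 2^k + 5^k.
Then t_{k+1} = 5·t_k - 3·2^k = 5·(2^k + 5^k) - 3·2^k = 2^(k + 1) + 5^(k + 1),
which is the claimed formula at n = k+1.
This completes the induction.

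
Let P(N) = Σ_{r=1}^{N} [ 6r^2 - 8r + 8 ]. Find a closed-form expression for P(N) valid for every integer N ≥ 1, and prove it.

P(N) = N(2N^2 - N + 5)

We claim P(N) = N(2N^2 - N + 5) for all N ≥ 1.
Base case (N = 1): P(1) = 6, and the closed form gives 6. They agree.
Inductive step: assume the claim holds for N = r, so P(r) = r(2r^2 - r + 5).
Then P(r+1) = P(r) + (6r^2 + 4r + 6) = (r(2r^2 - r + 5)) + (6r^2 + 4r + 6).
Simplifying, P(r+1) = (r + 1)(2r^2 + 3r + 6) = (r+1)(2(r+1)^2 - (r+1) + 5),
which is the closed form with N = r+1.
This completes the induction.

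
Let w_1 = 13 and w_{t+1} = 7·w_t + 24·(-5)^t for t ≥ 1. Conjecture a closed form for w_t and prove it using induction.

w_t = -2(-5)^t + 3·7^(t - 1)

Computing the first terms: w_1 = 13, w_2 = -29, w_3 = 397. This suggests w_t = -2(-5)^t + 3·7^(t - 1).
Base case (t = 1): the formula gives 13 = 13 = w_1.
Suppose the result is true for t = i, so w_i = -2(-5)^i + 3·7^(i - 1).
Then w_{i+1} = 7·w_i + 24·(-5)^i = 7·(-2(-5)^i + 3·7^(i - 1)) + 24·(-5)^i = -2(-5)^(i + 1) + 3·7^i = -2(-5)^(i+1) + 3·7^((i+1) - 1),
which is the claimed formula at t = i+1.
By induction, the statement is established for all t ≥ 1.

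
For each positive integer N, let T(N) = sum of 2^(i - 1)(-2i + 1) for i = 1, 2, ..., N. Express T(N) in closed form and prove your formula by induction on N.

We claim T(N) = 2^N(-2N + 3) - 3 for all N ≥ 1.
Base case (N = 1): T(1) = -1, and the closed form gives -1. They agree.
For the inductive step, assume it holds for an arbitrary i ≥ 1, so T(i) = 2^i(-2i + 3) - 3.
Then T(i+1) = T(i) + (2^i(-2i - 1)) = (2^i(-2i + 3) - 3) + (2^i(-2i - 1)).
Simplifying, T(i+1) = 2^(i + 1) - 2^(i + 2)i - 3 = 2^(i+1)(-2(i+1) + 3) - 3,
which is the closed form with N = i+1.
By induction, the statement is established for all N ≥ 1.

T(N) = 2^N(-2N + 3) - 3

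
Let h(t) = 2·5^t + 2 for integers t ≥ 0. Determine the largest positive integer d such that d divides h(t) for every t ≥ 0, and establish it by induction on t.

d = 4

Computing the first values: h(0) = 4 and h(1) = 12; gcd(4, 12) = 4, so d ≤ 4.
We prove 4 | 2·5^t + 2 for all t ≥ 0 by induction on t.
Base step (t = 0): h(0) = 4 = 4·(1), so 4 | h(0).
For the inductive step, assume it holds for an arbitrary r ≥ 0, i.e. 4 | h(r). Then
h(r+1) = 2·5^(r+1) + 2 = 5·(2·5^r + 2) - 8 = 5·h(r) - 8. The first term is divisible by 4 by the inductive hypothesis, and -8 is divisible by 4. Hence 4 | h(r+1).
By the principle of mathematical induction, the result holds for all t ≥ 0.
Therefore the largest such d is 4.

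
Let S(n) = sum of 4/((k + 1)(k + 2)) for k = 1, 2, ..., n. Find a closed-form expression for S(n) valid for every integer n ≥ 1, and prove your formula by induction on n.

We claim S(n) = 2n/(n + 2) for all n ≥ 1.
Base case (n = 1): S(1) = 2/3, and the closed form gives 2/3. They agree.
For the inductive step, assume it holds for an arbitrary k ≥ 1, so S(k) = 2k/(k + 2).
Then S(k+1) = S(k) + (4/((k + 2)(k + 3))) = (2k/(k + 2)) + (4/((k + 2)(k + 3))).
Simplifying, S(k+1) = 2(k + 1)/(k + 3) = 2(k+1)/((k+1) + 2),
which is the closed form with n = k+1.
Hence, by induction on n, the claim holds for every n ≥ 1.

S(n) = 2n/(n + 2)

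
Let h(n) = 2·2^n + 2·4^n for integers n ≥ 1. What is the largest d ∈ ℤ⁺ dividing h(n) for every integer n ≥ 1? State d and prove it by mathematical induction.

d = 4

Computing the first values: h(1) = 12 and h(2) = 40; gcd(12, 40) = 4, so d ≤ 4.
We prove 4 | 2·2^n + 2·4^n for all n ≥ 1 by induction on n.
Base case (n = 1): h(1) = 12 = 4·(3), so 4 | h(1).
For the inductive step, assume it holds for an arbitrary j ≥ 1, i.e. 4 | h(j). Then
h(j+1) − 4·h(j) = (2·2^(j+1) + 2·4^(j+1)) − 4·(2·2^j + 2·4^j) = (2)·2^j·(2 − 4) = (-4)·2^j. Since 4 | h(j) by the inductive hypothesis, 4 | 4·h(j); and 4 | -4 since -4 = 4·-1. Therefore 4 | h(j+1).
By the principle of mathematical induction, the result holds for all n ≥ 1.
Therefore the largest such d is 4.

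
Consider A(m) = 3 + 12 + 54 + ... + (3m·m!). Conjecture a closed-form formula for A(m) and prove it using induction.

We claim A(m) = 3(m + 1)! - 3 for all m ≥ 1.
Base step (m = 1): A(1) = 3, and the closed form gives 3. They agree.
Suppose the result is true for m = i, so A(i) = 3(i + 1)! - 3.
Then A(i+1) = A(i) + (3(i + 1)(i + 1)!) = (3(i + 1)! - 3) + (3(i + 1)(i + 1)!).
Simplifying, A(i+1) = 3((i+1) + 1)! - 3,
which is the closed form with m = i+1.
This completes the induction.

A(m) = 3(m + 1)! - 3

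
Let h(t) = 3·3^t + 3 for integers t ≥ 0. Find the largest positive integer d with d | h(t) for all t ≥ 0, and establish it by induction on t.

d = 6

Computing the first values: h(0) = 6 and h(1) = 12; gcd(6, 12) = 6, so d ≤ 6.
We prove 6 | 3·3^t + 3 for all t ≥ 0 by induction on t.
When t = 0: h(0) = 6 = 6·(1), so 6 | h(0).
Inductive step: assume the claim holds for t = r, i.e. 6 | h(r). Then
h(r+1) = 3·3^(r+1) + 3 = 3·(3·3^r + 3) - 6 = 3·h(r) - 6. The first term is divisible by 6 by the inductive hypothesis, and -6 is divisible by 6. Hence 6 | h(r+1).
By the principle of mathematical induction, the result holds for all t ≥ 0.
Therefore the largest such d is 6.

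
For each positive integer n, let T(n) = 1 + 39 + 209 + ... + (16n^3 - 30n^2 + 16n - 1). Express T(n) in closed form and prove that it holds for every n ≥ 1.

We claim T(n) = n(4n^3 - 2n^2 - 3n + 2) for all n ≥ 1.
Base case (n = 1): T(1) = 1, and the closed form gives 1. They agree.
Suppose the result is true for n = r, so T(r) = r(4r^3 - 2r^2 - 3r + 2).
Then T(r+1) = T(r) + (16r^3 + 18r^2 + 4r + 1) = (r(4r^3 - 2r^2 - 3r + 2)) + (16r^3 + 18r^2 + 4r + 1).
Simplifying, T(r+1) = (r + 1)(4r^3 + 10r^2 + 5r + 1) = (r+1)(4(r+1)^3 - 2(r+1)^2 - 3(r+1) + 2),
which is the closed form with n = r+1.
This completes the induction.

T(n) = n(4n^3 - 2n^2 - 3n + 2)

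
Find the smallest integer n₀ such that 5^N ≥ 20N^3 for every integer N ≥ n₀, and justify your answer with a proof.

At N = 4: 625 < 1280, so the inequality fails and n₀ ≥ 5. We prove 5^N ≥ 20N^3 for all N ≥ 5.
For the base case N = 5: 5^N = 3125 and 20N^3 = 2500, so 3125 ≥ 2500.
Inductive step: assume the claim holds for N = i, so 5^i ≥ 20i^3.
Then 5^(i + 1) = 5·(5^i) ≥ 5·(20i^3).
Also, for i ≥ 5 we have 5·(20i^3) ≥ 20(i+1)^3, since 5 ≥ (1 + 1/i)^3 for all i ≥ 5.
Combining, 5^(i + 1) ≥ 20(i+1)^3.
This completes the induction.
Hence the smallest such n₀ is 5.

n₀ = 5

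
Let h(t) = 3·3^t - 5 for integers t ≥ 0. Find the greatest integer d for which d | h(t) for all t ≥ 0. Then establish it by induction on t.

Computing the first values: h(0) = -2 and h(1) = 4; gcd(-2, 4) = 2, so d ≤ 2.
We prove 2 | 3·3^t - 5 for all t ≥ 0 by induction on t.
Base case (t = 0): h(0) = -2 = 2·(-1), so 2 | h(0).
Suppose the result is true for t = p, i.e. 2 | h(p). Then
h(p+1) = 3·3^(p+1) - 5 = 3·(3·3^p - 5) + 10 = 3·h(p) + 10. The first term is divisible by 2 by the inductive hypothesis, and 10 is divisible by 2. Hence 2 | h(p+1).
This completes the induction.
Therefore the largest such d is 2.

d = 2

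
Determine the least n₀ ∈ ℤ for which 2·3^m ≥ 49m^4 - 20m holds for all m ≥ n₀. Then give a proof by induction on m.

At m = 11: 354294 < 717189, so the inequality fails and n₀ ≥ 12. We prove 2·3^m ≥ 49m^4 - 20m for all m ≥ 12.
Base case (m = 12): 2·3^m = 1062882 and 49m^4 - 20m = 1015824, so 1062882 ≥ 1015824.
Suppose the result is true for m = k, so 2·3^k ≥ 49k^4 - 20k.
Then 2·3^(k + 1) = 3·(2·3^k) ≥ 3·(49k^4 - 20k).
Also, for k ≥ 12 we have 3·(49k^4 - 20k) ≥ 49(k+1)^4 - 20(k+1), since 3·(49k^4 - 20k) − (49(k+1)^4 - 20(k+1)) = 98k^4 - 196k^3 - 294k^2 - 236k - 29, which is nonnegative for all k ≥ 12.
Combining, 2·3^(k + 1) ≥ 49(k+1)^4 - 20(k+1).
By the principle of mathematical induction, the result holds for all m ≥ 12.
Hence the smallest such n₀ is 12.

n₀ = 12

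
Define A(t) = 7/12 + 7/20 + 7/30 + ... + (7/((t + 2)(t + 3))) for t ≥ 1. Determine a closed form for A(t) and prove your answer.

A(t) = 7t/(3(t + 3))

We claim A(t) = 7t/(3(t + 3)) for all t ≥ 1.
Base case (t = 1): A(1) = 7/12, and the closed form gives 7/12. They agree.
Inductive step: assume the claim holds for t = k, so A(k) = 7k/(3(k + 3)).
Then A(k+1) = A(k) + (7/((k + 3)(k + 4))) = (7k/(3(k + 3))) + (7/((k + 3)(k + 4))).
Simplifying, A(k+1) = 7(k + 1)/(3(k + 4)) = 7(k+1)/(3((k+1) + 3)),
which is the closed form with t = k+1.
By the principle of mathematical induction, the result holds for all t ≥ 1.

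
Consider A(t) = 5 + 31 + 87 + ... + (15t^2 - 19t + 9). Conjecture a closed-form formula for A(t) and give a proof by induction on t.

A(t) = t(5t^2 - 2t + 2)

We claim A(t) = t(5t^2 - 2t + 2) for all t ≥ 1.
For the base case t = 1: A(1) = 5, and the closed form gives 5. They agree.
Inductive step: suppose the statement holds for some m ≥ 1, so A(m) = m(5m^2 - 2m + 2).
Then A(m+1) = A(m) + (15m^2 + 11m + 5) = (m(5m^2 - 2m + 2)) + (15m^2 + 11m + 5).
Simplifying, A(m+1) = (m + 1)(5m^2 + 8m + 5) = (m+1)(5(m+1)^2 - 2(m+1) + 2),
which is the closed form with t = m+1.
This completes the induction.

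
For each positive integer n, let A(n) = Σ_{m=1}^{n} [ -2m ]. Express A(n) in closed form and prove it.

We claim A(n) = -n(n + 1) for all n ≥ 1.
Base case (n = 1): A(1) = -2, and the closed form gives -2. They agree.
Inductive step: assume the claim holds for n = m, so A(m) = m(-m - 1).
Then A(m+1) = A(m) + (-2m - 2) = (m(-m - 1)) + (-2m - 2).
Simplifying, A(m+1) = -(m + 1)(m + 2) = -(m+1)((m+1) + 1),
which is the closed form with n = m+1.
This completes the induction.

A(n) = -n(n + 1)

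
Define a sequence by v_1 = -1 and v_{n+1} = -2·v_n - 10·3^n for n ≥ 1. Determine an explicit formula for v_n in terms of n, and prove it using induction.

Computing the first terms: v_1 = -1, v_2 = -28, v_3 = -34. This suggests v_n = 5(-2)^(n - 1) - 2·3^n.
For the base case n = 1: the formula gives -1 = -1 = v_1.
For the inductive step, assume it holds for an arbitrary p ≥ 1, so v_p = 5(-2)^(p - 1) - 2·3^p.
Then v_{p+1} = -2·v_p - 10·3^p = -2·(5(-2)^(p - 1) - 2·3^p) - 10·3^p = 5(-2)^p - 2·3^(p + 1) = 5(-2)^((p+1) - 1) - 2·3^(p+1),
which is the claimed formula at n = p+1.
Hence, by induction on n, the claim holds for every n ≥ 1.

v_n = 5(-2)^(n - 1) - 2·3^n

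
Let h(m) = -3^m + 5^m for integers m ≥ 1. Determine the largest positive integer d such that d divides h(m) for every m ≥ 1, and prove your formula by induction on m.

Computing the first values: h(1) = 2 and h(2) = 16; gcd(2, 16) = 2, so d ≤ 2.
We prove 2 | -3^m + 5^m for all m ≥ 1 by induction on m.
Base step (m = 1): h(1) = 2 = 2·(1), so 2 | h(1).
Inductive step: suppose the statement holds for some p ≥ 1, i.e. 2 | h(p). Then
5^{p+1} − 3^{p+1} = 5·5^p − 3·3^p = 5·(5^p − 3^p) + (2)·3^p. The first term is divisible by 2 by the inductive hypothesis, and the second term (2)·3^p is divisible by 2 since 2 | 2. Hence 2 | h(p+1).
Hence, by induction on m, the claim holds for every m ≥ 1.
Therefore the largest such d is 2.

d = 2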